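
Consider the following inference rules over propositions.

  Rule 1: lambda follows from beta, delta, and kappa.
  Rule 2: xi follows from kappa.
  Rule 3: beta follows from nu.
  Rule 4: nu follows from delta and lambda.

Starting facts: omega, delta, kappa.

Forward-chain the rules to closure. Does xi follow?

Yes

From kappa, Rule 2 gives xi.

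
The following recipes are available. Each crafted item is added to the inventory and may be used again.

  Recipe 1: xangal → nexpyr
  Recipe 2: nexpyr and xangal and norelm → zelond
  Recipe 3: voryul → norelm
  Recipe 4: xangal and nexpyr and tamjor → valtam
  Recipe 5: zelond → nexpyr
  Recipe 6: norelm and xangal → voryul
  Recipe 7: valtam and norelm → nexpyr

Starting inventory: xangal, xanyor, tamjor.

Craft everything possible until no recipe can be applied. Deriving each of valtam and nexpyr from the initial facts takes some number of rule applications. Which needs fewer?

nexpyr: xangal → nexpyr (Recipe 1). [1 rule application]
valtam: xangal → nexpyr (Recipe 1). xangal and nexpyr and tamjor → valtam (Recipe 4). [2 rule applications]
nexpyr needs fewer.

nexpyr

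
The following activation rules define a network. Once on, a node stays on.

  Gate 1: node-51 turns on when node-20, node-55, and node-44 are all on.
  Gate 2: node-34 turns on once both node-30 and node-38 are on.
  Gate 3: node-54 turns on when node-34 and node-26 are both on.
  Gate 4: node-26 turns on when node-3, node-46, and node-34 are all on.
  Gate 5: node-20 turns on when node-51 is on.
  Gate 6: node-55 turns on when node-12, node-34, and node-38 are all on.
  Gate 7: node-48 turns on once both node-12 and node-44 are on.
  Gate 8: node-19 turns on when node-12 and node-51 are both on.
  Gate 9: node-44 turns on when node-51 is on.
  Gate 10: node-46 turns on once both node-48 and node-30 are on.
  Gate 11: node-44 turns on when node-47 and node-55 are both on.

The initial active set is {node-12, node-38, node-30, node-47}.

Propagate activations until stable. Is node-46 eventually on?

Yes

node-30 and node-38 are on, so node-34 turns on (Gate 2).
Gate 6: node-12, node-34, and node-38 on → node-55 on.
node-47 and node-55 are on, so node-44 turns on (Gate 11).
Gate 7: node-12 and node-44 on → node-48 on.
Gate 10: node-48 and node-30 on → node-46 on.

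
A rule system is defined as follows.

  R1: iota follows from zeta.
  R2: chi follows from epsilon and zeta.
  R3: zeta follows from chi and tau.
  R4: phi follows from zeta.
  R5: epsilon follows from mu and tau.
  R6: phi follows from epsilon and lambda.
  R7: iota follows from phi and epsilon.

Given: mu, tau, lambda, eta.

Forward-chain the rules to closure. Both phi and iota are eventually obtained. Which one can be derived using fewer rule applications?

phi: From mu and tau, R5 gives epsilon. From epsilon and lambda, R6 gives phi. [2 rule applications]
iota: From mu and tau, R5 gives epsilon. From epsilon and lambda, R6 gives phi. phi and epsilon hold, so iota follows (R7). [3 rule applications]
phi needs fewer.

phi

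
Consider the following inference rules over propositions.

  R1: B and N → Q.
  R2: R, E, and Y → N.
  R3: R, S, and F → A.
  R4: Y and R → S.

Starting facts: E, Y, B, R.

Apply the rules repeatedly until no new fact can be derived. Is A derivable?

A would need R, S, and F (R3), but F is never established.

No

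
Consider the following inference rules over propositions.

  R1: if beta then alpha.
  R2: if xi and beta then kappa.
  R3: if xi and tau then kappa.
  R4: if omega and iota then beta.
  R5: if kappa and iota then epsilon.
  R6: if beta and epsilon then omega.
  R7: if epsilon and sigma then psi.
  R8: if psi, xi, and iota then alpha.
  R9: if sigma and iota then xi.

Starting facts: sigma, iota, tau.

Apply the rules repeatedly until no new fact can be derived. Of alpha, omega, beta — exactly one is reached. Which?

From sigma and iota, R9 gives xi.
xi and tau hold, so kappa follows (R3).
kappa and iota hold, so epsilon follows (R5).
From epsilon and sigma, R7 gives psi.
psi, xi, and iota hold, so alpha follows (R8).
beta would need omega and iota (R4), but omega is never established. omega would need beta and epsilon (R6), but beta is never established.

alpha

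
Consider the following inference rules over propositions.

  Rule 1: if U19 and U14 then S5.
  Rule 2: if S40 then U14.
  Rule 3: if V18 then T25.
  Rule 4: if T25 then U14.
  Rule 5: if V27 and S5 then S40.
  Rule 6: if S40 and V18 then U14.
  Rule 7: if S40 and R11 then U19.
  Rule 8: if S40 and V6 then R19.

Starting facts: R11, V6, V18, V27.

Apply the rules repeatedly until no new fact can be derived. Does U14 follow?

Yes

From V18, Rule 3 gives T25.
From T25, Rule 4 gives U14.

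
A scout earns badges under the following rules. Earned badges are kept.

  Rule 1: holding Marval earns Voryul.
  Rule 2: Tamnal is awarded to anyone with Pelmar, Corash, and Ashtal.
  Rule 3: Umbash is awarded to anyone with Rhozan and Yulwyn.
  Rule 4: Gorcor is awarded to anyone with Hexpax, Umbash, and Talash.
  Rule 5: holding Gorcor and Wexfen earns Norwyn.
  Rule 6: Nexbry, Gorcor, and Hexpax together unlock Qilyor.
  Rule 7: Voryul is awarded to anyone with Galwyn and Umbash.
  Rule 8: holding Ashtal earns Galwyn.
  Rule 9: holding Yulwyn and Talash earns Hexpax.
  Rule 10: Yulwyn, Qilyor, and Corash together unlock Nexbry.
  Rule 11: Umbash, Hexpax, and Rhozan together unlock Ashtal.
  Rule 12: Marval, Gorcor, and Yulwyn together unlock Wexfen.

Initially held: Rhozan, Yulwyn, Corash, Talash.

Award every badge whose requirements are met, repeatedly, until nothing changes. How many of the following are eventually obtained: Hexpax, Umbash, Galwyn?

With Yulwyn and Talash, Hexpax is earned (Rule 9).
With Rhozan and Yulwyn, Umbash is earned (Rule 3).
With Umbash, Hexpax, and Rhozan, Ashtal is earned (Rule 11).
With Ashtal, Galwyn is earned (Rule 8).
Hexpax: reached.
Umbash: reached.
Galwyn: reached.
All 3 are reached.

3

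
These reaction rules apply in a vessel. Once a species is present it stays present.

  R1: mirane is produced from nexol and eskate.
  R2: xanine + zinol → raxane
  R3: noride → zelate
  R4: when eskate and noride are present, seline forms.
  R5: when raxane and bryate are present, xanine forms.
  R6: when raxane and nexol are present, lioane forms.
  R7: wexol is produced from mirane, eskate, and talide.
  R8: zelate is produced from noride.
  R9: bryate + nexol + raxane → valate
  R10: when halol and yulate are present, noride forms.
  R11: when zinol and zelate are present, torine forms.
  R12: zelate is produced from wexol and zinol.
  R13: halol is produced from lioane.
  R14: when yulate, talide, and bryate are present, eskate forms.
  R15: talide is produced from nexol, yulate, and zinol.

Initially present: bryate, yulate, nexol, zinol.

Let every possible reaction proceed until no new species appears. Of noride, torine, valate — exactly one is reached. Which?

torine

nexol, yulate, and zinol present → talide forms (R15).
yulate, talide, and bryate present → eskate forms (R14).
nexol and eskate present → mirane forms (R1).
mirane, eskate, and talide present → wexol forms (R7).
wexol and zinol present → zelate forms (R12).
zinol and zelate present → torine forms (R11).
noride would need halol and yulate (R10), but halol never forms. valate would need bryate, nexol, and raxane (R9), but raxane never forms.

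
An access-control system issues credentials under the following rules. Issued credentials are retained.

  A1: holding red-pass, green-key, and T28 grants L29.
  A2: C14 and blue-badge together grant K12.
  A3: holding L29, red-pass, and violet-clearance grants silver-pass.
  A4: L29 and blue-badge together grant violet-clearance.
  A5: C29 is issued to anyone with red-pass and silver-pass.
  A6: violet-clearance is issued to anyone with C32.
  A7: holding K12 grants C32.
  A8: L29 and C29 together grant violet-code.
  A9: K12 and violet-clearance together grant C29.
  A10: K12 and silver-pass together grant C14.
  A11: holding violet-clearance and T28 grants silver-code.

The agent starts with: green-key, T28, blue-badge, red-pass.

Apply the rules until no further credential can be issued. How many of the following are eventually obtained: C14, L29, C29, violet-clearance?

3

Holding red-pass, green-key, and T28 grants L29 (A1).
Holding L29 and blue-badge grants violet-clearance (A4).
Holding L29, red-pass, and violet-clearance grants silver-pass (A3).
Holding red-pass and silver-pass grants C29 (A5).
C14 would need K12 and silver-pass (A10), but K12 is never granted.
L29: reached.
C29: reached.
violet-clearance: reached.
Reached: L29, C29, and violet-clearance — 3 of the 4.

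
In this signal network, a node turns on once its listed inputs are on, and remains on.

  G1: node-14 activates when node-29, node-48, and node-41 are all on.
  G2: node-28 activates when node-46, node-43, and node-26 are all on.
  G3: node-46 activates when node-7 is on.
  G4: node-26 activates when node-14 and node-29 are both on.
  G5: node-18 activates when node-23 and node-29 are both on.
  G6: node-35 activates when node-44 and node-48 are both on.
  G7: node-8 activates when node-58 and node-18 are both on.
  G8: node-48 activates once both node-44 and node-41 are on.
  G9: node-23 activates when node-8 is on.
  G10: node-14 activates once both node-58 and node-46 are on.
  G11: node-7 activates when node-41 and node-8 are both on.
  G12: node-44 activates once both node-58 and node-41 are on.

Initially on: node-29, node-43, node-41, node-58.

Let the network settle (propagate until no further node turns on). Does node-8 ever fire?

node-8 would need node-58 and node-18 (G7), but node-18 never turns on.

No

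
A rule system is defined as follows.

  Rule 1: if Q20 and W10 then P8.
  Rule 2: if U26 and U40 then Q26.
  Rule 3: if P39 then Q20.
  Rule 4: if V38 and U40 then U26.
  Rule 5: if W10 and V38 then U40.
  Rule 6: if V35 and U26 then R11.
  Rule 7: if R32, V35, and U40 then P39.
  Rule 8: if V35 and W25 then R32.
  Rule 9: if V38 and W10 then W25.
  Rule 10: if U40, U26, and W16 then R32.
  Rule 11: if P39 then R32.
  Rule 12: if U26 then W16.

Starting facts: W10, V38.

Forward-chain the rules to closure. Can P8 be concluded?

P8 would need Q20 and W10 (Rule 1), but Q20 is never established.

No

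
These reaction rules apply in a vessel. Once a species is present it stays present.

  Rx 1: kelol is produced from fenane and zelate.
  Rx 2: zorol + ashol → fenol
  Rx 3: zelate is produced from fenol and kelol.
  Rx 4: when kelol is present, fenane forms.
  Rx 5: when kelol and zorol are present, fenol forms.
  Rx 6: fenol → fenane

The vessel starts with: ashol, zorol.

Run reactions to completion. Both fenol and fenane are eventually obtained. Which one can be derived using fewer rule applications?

fenol

fenol: zorol and ashol present → fenol forms (Rx 2). [1 rule application]
fenane: zorol and ashol present → fenol forms (Rx 2). fenol present → fenane forms (Rx 6). [2 rule applications]
fenol needs fewer.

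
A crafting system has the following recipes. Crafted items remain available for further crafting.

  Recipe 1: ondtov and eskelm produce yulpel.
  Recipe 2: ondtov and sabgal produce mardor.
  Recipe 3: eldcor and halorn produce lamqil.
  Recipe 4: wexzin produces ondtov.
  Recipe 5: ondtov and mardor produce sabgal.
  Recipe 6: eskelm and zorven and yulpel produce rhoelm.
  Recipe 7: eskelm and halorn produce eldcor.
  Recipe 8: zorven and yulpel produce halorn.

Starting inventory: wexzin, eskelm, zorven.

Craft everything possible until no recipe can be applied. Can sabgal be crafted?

No

sabgal would need ondtov and mardor (Recipe 5), but mardor is never obtained.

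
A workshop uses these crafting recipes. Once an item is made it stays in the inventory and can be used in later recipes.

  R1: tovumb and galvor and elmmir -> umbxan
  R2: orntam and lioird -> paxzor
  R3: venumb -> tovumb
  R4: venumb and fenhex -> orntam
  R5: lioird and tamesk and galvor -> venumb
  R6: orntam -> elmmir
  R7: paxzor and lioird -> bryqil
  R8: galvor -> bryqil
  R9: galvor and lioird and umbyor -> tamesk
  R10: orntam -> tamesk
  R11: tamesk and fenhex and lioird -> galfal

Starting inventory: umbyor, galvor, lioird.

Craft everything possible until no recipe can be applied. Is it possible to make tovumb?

galvor and lioird and umbyor -> tamesk (R9).
Using R5, lioird, tamesk, and galvor make venumb.
Using R3, venumb makes tovumb.

Yes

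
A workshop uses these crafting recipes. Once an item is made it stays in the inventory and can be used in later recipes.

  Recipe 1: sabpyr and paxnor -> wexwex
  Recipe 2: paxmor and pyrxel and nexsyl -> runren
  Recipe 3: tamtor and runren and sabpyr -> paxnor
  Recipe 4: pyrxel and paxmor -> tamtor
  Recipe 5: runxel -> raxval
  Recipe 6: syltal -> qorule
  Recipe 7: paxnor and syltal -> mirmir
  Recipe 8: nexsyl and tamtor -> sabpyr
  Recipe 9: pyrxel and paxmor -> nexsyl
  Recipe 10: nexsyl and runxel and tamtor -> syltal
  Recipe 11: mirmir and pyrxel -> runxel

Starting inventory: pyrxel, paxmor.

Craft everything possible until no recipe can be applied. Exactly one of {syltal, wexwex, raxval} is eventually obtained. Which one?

wexwex

pyrxel and paxmor -> nexsyl (Recipe 9).
Using Recipe 4, pyrxel and paxmor make tamtor.
Using Recipe 2, paxmor, pyrxel, and nexsyl make runren.
Using Recipe 8, nexsyl and tamtor make sabpyr.
tamtor and runren and sabpyr -> paxnor (Recipe 3).
Using Recipe 1, sabpyr and paxnor make wexwex.
raxval would need runxel (Recipe 5), but runxel is never obtained. syltal would need nexsyl, runxel, and tamtor (Recipe 10), but runxel is never obtained.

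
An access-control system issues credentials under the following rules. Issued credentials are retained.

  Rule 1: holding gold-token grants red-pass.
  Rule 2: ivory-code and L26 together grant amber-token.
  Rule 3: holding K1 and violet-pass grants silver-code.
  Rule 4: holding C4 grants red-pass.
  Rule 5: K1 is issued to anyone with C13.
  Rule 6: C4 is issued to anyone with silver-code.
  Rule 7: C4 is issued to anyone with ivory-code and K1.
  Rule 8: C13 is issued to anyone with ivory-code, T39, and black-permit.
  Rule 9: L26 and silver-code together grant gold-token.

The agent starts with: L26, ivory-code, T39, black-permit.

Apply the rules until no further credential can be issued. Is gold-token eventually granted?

gold-token would need L26 and silver-code (Rule 9), but silver-code is never granted.

No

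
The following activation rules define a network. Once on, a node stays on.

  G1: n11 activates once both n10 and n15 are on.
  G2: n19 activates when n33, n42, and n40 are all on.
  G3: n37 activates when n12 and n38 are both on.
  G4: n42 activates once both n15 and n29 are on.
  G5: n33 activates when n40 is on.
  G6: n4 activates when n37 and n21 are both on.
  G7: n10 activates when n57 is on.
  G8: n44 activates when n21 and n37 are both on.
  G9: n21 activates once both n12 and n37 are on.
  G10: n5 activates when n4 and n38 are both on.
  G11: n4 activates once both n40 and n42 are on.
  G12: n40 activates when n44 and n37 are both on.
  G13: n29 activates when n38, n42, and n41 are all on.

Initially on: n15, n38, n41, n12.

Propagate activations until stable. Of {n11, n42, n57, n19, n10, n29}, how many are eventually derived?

n11 would need n10 and n15 (G1), but n10 never turns on.
n42 would need n15 and n29 (G4), but n29 never turns on.
No rule produces n57, and it is not given.
n19 would need n33, n42, and n40 (G2), but n42 never turns on.
n10 would need n57 (G7), but n57 never turns on.
n29 would need n38, n42, and n41 (G13), but n42 never turns on.
None of the 6 are reached.

0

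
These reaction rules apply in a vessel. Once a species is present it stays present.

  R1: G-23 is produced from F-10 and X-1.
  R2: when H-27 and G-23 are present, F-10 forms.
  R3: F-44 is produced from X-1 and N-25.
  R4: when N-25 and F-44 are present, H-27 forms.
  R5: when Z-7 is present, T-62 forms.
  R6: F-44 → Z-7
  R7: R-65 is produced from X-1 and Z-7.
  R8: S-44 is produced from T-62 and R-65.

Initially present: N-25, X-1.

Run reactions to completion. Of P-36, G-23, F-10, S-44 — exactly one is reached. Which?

S-44

X-1 and N-25 present → F-44 forms (R3).
F-44 present → Z-7 forms (R6).
Z-7 present → T-62 forms (R5).
X-1 and Z-7 present → R-65 forms (R7).
T-62 and R-65 present → S-44 forms (R8).
No rule produces P-36, and it is not given. G-23 would need F-10 and X-1 (R1), but F-10 never forms. F-10 would need H-27 and G-23 (R2), but G-23 never forms.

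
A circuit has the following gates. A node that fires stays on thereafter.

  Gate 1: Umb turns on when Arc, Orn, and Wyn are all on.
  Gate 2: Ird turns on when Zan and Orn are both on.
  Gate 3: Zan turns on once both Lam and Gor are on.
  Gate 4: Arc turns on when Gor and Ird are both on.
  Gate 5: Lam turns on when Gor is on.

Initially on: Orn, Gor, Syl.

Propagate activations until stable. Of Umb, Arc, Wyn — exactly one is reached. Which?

Arc

Gate 5: Gor on → Lam on.
Gate 3: Lam and Gor on → Zan on.
Zan and Orn are on, so Ird turns on (Gate 2).
Gate 4: Gor and Ird on → Arc on.
No rule produces Wyn, and it is not given. Umb would need Arc, Orn, and Wyn (Gate 1), but Wyn never turns on.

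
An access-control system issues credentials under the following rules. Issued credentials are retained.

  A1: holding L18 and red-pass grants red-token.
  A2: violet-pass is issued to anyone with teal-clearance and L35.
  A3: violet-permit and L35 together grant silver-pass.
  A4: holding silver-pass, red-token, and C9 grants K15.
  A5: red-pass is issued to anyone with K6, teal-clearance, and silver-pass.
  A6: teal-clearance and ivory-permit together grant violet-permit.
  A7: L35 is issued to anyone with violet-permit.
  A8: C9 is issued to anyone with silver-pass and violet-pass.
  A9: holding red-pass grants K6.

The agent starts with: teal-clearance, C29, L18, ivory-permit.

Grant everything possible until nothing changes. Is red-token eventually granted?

red-token would need L18 and red-pass (A1), but red-pass is never granted.

No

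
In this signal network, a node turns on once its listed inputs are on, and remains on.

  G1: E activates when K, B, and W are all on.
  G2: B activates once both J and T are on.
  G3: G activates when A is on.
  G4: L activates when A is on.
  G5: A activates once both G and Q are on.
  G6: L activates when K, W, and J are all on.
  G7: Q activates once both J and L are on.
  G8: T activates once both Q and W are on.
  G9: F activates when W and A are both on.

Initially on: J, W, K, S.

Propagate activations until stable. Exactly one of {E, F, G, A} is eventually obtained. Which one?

K, W, and J are on, so L activates (G6).
J and L are on, so Q activates (G7).
Q and W are on, so T activates (G8).
J and T are on, so B activates (G2).
G1: K, B, and W on → E on.
A would need G and Q (G5), but G never turns on. G would need A (G3), but A never turns on. F would need W and A (G9), but A never turns on.

E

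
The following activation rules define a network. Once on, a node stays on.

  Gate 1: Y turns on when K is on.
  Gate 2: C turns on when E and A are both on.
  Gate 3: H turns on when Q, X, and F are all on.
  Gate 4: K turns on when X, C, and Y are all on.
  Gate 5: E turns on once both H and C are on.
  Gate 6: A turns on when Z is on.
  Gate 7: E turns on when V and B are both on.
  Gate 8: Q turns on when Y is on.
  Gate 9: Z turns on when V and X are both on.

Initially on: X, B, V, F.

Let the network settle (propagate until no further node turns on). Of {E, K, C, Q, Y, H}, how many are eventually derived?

2

Gate 9: V and X on → Z on.
Gate 7: V and B on → E on.
Gate 6: Z on → A on.
E and A are on, so C turns on (Gate 2).
E: reached.
K would need X, C, and Y (Gate 4), but Y never turns on.
C: reached.
Q would need Y (Gate 8), but Y never turns on.
Y would need K (Gate 1), but K never turns on.
H would need Q, X, and F (Gate 3), but Q never turns on.
Reached: E and C — 2 of the 6.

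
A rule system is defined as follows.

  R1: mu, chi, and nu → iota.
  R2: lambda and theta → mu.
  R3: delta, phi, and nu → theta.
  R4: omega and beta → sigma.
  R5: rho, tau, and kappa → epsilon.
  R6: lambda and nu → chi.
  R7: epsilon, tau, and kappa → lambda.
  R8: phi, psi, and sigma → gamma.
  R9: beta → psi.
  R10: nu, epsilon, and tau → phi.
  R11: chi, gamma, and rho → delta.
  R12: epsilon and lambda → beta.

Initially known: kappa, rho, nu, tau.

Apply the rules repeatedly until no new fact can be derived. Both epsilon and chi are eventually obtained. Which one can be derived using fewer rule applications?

epsilon: rho, tau, and kappa hold, so epsilon follows (R5). [1 rule application]
chi: rho, tau, and kappa hold, so epsilon follows (R5). epsilon, tau, and kappa hold, so lambda follows (R7). lambda and nu hold, so chi follows (R6). [3 rule applications]
epsilon needs fewer.

epsilon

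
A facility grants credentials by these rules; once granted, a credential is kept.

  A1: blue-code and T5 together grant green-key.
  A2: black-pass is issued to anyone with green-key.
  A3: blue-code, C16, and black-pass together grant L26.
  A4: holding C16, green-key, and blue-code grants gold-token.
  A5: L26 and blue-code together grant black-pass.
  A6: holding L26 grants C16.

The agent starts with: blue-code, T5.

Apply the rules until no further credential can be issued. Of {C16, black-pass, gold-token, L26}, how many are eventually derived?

Holding blue-code and T5 grants green-key (A1).
Holding green-key grants black-pass (A2).
C16 would need L26 (A6), but L26 is never granted.
black-pass: reached.
gold-token would need C16, green-key, and blue-code (A4), but C16 is never granted.
L26 would need blue-code, C16, and black-pass (A3), but C16 is never granted.
Reached: black-pass — 1 of the 4.

1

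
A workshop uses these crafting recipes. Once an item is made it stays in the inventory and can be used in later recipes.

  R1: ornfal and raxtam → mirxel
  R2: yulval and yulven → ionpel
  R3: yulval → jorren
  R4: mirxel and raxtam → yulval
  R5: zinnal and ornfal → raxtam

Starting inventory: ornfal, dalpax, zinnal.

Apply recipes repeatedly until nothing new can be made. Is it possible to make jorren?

Using R5, zinnal and ornfal make raxtam.
Using R1, ornfal and raxtam make mirxel.
mirxel and raxtam → yulval (R4).
yulval → jorren (R3).

Yes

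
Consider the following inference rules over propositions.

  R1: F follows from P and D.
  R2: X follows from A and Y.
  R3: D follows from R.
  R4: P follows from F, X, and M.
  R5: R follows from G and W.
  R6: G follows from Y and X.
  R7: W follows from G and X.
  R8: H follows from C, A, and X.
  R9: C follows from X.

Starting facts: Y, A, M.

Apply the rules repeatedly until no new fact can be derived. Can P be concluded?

P would need F, X, and M (R4), but F is never established.

No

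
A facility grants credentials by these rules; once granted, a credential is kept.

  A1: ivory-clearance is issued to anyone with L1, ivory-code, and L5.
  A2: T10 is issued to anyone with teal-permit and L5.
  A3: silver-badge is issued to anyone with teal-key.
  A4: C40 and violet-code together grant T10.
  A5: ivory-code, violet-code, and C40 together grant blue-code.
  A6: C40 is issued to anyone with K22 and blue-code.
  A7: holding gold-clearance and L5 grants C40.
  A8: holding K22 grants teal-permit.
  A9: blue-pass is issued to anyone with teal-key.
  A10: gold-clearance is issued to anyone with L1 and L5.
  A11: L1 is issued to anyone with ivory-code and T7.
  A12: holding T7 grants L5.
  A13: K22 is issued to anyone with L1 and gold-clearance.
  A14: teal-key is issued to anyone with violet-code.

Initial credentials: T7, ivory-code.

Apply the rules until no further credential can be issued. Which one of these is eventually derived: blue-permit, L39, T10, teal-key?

T10

Holding T7 grants L5 (A12).
Holding ivory-code and T7 grants L1 (A11).
Holding L1 and L5 grants gold-clearance (A10).
Holding L1 and gold-clearance grants K22 (A13).
Holding K22 grants teal-permit (A8).
Holding teal-permit and L5 grants T10 (A2).
No rule produces blue-permit, and it is not given. No rule produces L39, and it is not given. teal-key would need violet-code (A14), but violet-code is never granted.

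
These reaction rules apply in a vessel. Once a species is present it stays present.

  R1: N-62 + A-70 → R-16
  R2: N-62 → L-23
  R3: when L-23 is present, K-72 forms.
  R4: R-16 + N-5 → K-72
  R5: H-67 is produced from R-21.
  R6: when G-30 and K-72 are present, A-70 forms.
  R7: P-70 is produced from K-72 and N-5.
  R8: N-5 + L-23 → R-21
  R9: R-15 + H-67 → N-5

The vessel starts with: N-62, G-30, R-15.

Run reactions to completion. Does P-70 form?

No

P-70 would need K-72 and N-5 (R7), but N-5 never forms.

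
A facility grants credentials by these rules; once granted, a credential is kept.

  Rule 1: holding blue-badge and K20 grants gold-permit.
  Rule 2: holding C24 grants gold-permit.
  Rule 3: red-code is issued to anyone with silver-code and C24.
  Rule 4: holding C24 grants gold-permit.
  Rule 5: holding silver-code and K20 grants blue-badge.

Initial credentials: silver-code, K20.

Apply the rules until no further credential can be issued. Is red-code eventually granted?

red-code would need silver-code and C24 (Rule 3), but C24 is never granted.

No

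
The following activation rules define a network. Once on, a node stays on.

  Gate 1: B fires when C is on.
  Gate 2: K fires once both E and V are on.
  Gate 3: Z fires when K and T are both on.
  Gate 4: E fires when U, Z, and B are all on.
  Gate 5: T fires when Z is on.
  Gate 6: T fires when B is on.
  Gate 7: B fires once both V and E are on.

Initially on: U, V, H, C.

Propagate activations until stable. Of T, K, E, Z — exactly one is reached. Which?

T

Gate 1: C on → B on.
Gate 6: B on → T on.
E would need U, Z, and B (Gate 4), but Z never turns on. Z would need K and T (Gate 3), but K never turns on. K would need E and V (Gate 2), but E never turns on.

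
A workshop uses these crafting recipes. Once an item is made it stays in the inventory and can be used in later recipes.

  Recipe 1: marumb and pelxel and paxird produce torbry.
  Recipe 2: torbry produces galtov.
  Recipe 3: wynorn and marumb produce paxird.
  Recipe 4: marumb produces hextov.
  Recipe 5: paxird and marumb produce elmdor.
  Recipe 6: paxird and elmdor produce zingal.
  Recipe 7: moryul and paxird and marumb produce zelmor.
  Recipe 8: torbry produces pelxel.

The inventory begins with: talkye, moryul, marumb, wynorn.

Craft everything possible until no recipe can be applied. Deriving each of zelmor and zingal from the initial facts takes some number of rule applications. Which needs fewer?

zelmor: Using Recipe 3, wynorn and marumb make paxird. moryul and paxird and marumb → zelmor (Recipe 7). [2 rule applications]
zingal: wynorn and marumb → paxird (Recipe 3). Using Recipe 5, paxird and marumb make elmdor. paxird and elmdor → zingal (Recipe 6). [3 rule applications]
zelmor needs fewer.

zelmor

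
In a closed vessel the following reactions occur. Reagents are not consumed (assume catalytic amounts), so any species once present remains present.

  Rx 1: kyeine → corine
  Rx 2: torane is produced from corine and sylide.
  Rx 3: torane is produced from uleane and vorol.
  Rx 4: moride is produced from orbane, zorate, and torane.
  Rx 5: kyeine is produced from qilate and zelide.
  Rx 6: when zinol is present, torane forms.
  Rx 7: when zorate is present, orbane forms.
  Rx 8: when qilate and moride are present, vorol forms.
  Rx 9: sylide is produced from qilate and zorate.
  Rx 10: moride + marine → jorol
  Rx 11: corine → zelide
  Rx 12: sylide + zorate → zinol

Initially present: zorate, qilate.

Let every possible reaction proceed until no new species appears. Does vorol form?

qilate and zorate present → sylide forms (Rx 9).
zorate present → orbane forms (Rx 7).
sylide and zorate present → zinol forms (Rx 12).
zinol present → torane forms (Rx 6).
orbane, zorate, and torane present → moride forms (Rx 4).
qilate and moride present → vorol forms (Rx 8).

Yes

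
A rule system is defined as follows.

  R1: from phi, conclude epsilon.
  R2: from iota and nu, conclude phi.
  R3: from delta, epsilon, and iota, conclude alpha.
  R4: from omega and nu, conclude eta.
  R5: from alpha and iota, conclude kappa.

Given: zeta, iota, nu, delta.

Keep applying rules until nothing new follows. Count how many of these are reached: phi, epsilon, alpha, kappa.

From iota and nu, R2 gives phi.
From phi, R1 gives epsilon.
From delta, epsilon, and iota, R3 gives alpha.
alpha and iota hold, so kappa follows (R5).
phi: reached.
epsilon: reached.
alpha: reached.
kappa: reached.
All 4 are reached.

4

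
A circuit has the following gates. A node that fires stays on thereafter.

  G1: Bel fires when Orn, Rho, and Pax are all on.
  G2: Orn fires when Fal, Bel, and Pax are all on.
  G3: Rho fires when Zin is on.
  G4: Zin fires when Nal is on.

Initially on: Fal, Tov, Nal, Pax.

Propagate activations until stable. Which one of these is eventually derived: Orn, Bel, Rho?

Rho

G4: Nal on → Zin on.
G3: Zin on → Rho on.
Orn would need Fal, Bel, and Pax (G2), but Bel never turns on. Bel would need Orn, Rho, and Pax (G1), but Orn never turns on.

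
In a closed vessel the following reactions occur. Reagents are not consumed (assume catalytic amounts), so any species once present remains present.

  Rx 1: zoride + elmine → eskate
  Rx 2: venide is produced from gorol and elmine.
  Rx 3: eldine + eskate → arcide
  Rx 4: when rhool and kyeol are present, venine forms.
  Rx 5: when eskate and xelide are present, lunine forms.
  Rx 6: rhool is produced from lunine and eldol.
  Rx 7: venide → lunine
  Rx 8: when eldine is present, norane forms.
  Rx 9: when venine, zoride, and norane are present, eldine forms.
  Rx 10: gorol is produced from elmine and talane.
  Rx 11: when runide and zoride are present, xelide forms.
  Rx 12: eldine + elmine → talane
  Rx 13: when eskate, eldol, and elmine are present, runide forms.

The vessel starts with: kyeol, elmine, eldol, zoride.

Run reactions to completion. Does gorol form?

gorol would need elmine and talane (Rx 10), but talane never forms.

No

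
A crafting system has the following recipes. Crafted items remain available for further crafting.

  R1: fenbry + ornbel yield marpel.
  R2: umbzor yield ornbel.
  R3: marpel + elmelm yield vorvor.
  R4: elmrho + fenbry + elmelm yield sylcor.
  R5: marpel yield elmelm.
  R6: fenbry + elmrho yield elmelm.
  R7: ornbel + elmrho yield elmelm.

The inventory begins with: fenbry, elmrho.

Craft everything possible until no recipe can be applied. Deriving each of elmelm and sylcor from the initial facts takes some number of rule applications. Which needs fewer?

elmelm: fenbry + elmrho → elmelm (R6). [1 rule application]
sylcor: Using R6, fenbry and elmrho make elmelm. Using R4, elmrho, fenbry, and elmelm make sylcor. [2 rule applications]
elmelm needs fewer.

elmelm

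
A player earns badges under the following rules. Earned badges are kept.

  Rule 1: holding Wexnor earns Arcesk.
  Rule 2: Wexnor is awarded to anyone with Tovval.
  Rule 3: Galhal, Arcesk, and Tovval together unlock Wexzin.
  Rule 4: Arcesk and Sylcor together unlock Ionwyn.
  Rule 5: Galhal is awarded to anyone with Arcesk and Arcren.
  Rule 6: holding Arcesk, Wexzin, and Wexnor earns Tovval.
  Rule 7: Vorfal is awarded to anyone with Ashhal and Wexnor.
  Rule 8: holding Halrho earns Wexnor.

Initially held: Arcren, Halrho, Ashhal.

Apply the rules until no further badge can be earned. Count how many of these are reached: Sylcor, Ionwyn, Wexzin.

0

No rule produces Sylcor, and it is not given.
Ionwyn would need Arcesk and Sylcor (Rule 4), but Sylcor is never earned.
Wexzin would need Galhal, Arcesk, and Tovval (Rule 3), but Tovval is never earned.
None of the 3 are reached.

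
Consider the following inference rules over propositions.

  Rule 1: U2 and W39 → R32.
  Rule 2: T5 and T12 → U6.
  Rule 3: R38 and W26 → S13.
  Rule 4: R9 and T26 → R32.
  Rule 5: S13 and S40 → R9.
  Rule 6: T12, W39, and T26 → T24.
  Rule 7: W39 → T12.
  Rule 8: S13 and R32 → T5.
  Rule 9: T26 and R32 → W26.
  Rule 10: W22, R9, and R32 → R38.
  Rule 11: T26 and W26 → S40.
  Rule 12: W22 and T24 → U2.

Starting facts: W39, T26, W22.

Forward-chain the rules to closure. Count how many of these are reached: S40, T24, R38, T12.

W39 holds, so T12 follows (Rule 7).
T12, W39, and T26 hold, so T24 follows (Rule 6).
W22 and T24 hold, so U2 follows (Rule 12).
U2 and W39 hold, so R32 follows (Rule 1).
T26 and R32 hold, so W26 follows (Rule 9).
T26 and W26 hold, so S40 follows (Rule 11).
S40: reached.
T24: reached.
R38 would need W22, R9, and R32 (Rule 10), but R9 is never established.
T12: reached.
Reached: S40, T24, and T12 — 3 of the 4.

3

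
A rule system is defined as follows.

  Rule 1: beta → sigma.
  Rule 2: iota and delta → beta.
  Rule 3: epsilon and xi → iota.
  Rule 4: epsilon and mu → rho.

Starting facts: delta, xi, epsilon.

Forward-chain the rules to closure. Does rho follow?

No

rho would need epsilon and mu (Rule 4), but mu is never established.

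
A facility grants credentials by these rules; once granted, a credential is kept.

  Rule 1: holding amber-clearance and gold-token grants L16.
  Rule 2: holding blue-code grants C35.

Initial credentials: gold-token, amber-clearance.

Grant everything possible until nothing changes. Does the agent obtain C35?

C35 would need blue-code (Rule 2), but blue-code is never granted.

No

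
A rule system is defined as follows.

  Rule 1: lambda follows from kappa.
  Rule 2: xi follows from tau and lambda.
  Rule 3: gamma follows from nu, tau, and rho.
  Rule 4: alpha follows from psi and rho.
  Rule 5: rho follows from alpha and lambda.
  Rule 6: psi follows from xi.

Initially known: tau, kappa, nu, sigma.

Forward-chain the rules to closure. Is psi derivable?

From kappa, Rule 1 gives lambda.
tau and lambda hold, so xi follows (Rule 2).
xi holds, so psi follows (Rule 6).

Yes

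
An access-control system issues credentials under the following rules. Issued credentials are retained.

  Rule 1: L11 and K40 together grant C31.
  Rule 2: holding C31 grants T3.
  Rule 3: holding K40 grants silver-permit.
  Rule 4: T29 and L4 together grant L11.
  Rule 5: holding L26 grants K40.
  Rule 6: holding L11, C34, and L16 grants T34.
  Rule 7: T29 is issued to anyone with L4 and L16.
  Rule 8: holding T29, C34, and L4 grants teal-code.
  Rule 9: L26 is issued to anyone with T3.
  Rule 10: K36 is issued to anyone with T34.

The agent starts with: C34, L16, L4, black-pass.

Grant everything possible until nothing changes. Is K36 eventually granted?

Yes

Holding L4 and L16 grants T29 (Rule 7).
Holding T29 and L4 grants L11 (Rule 4).
Holding L11, C34, and L16 grants T34 (Rule 6).
Holding T34 grants K36 (Rule 10).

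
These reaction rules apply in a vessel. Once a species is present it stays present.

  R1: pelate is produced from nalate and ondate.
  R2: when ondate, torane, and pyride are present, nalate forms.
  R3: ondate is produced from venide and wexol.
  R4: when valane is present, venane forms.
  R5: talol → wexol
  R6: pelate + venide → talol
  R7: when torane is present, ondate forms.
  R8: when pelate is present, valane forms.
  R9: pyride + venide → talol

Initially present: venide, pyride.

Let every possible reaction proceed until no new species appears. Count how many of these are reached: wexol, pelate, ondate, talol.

3

pyride and venide present → talol forms (R9).
talol present → wexol forms (R5).
venide and wexol present → ondate forms (R3).
wexol: reached.
pelate would need nalate and ondate (R1), but nalate never forms.
ondate: reached.
talol: reached.
Reached: wexol, ondate, and talol — 3 of the 4.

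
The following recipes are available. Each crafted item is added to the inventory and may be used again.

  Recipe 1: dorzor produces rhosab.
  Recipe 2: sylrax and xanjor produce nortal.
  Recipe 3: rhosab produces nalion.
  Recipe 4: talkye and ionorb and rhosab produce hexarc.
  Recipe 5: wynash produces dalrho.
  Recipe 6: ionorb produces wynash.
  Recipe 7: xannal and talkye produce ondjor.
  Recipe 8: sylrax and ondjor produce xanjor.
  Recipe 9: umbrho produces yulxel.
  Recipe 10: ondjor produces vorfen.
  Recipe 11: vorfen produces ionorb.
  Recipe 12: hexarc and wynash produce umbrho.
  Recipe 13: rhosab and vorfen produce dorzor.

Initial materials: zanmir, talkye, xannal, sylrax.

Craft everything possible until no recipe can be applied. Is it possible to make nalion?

nalion would need rhosab (Recipe 3), but rhosab is never obtained.

No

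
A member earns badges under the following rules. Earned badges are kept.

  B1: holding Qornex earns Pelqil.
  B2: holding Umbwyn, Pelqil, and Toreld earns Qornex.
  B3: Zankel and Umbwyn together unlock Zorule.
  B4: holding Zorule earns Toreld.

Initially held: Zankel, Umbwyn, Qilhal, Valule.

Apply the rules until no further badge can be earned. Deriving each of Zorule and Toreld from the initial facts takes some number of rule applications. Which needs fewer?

Zorule

Zorule: With Zankel and Umbwyn, Zorule is earned (B3). [1 rule application]
Toreld: With Zankel and Umbwyn, Zorule is earned (B3). With Zorule, Toreld is earned (B4). [2 rule applications]
Zorule needs fewer.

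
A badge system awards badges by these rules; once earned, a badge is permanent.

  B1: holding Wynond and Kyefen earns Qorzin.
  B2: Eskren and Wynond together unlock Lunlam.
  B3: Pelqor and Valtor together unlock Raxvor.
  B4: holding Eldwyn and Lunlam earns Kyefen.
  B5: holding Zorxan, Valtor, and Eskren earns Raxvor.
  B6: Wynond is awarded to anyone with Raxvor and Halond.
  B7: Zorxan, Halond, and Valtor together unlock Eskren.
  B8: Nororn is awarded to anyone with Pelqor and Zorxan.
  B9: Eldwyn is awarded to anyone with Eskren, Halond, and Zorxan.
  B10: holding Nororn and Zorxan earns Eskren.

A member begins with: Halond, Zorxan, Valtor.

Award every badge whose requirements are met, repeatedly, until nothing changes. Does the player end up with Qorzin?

Yes

With Zorxan, Halond, and Valtor, Eskren is earned (B7).
With Eskren, Halond, and Zorxan, Eldwyn is earned (B9).
With Zorxan, Valtor, and Eskren, Raxvor is earned (B5).
With Raxvor and Halond, Wynond is earned (B6).
With Eskren and Wynond, Lunlam is earned (B2).
With Eldwyn and Lunlam, Kyefen is earned (B4).
With Wynond and Kyefen, Qorzin is earned (B1).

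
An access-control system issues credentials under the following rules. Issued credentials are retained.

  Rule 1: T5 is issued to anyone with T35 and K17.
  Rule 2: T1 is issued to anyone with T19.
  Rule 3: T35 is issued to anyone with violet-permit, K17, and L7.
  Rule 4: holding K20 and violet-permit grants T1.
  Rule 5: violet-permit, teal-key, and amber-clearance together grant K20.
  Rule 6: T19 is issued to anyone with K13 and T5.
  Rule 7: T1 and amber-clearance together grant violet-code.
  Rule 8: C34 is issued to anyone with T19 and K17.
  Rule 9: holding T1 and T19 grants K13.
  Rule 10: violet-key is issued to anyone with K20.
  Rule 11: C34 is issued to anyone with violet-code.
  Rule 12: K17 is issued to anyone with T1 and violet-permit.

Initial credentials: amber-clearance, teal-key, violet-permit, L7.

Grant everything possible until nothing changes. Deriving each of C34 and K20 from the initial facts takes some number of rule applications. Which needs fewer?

K20: Holding violet-permit, teal-key, and amber-clearance grants K20 (Rule 5). [1 rule application]
C34: Holding violet-permit, teal-key, and amber-clearance grants K20 (Rule 5). Holding K20 and violet-permit grants T1 (Rule 4). Holding T1 and amber-clearance grants violet-code (Rule 7). Holding violet-code grants C34 (Rule 11). [4 rule applications]
K20 needs fewer.

K20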